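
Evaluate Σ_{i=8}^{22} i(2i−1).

Σ i(2i−1) = 2Σi² − Σi over i = 8..22.
Σi = 253 − 28 = 225 and Σi² = 3795 − 140 = 3655.
2·3655 − 1·225 = 7085.

7085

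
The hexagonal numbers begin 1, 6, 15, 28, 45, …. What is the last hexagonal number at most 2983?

Solve n(2n−1) ≤ 2983 for integer n.
n = 38 gives 2850 ≤ 2983, while n = 39 gives 3003 > 2983; so the answer is 2850.

2850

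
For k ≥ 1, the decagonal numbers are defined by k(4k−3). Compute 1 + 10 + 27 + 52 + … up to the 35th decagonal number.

57750

Σ i(4i−3) = 4Σi² − 3Σi over i = 1..35.
Σi = 630 and Σi² = 14910.
4·14910 − 3·630 = 57750.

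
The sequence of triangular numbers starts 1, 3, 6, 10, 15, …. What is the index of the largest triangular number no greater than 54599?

329

Solve n(n+1)/2 ≤ 54599 for integer n.
n = 329 gives 54285 ≤ 54599, while n = 330 gives 54615 > 54599; so the answer is index 329.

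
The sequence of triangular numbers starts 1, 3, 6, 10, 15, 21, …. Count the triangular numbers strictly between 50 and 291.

The n-th triangular number is n(n+1)/2.
Smallest index with value > 50: n = 10 (giving 55).
Largest index with value < 291: n = 23 (giving 276).
Indices 10 through 23: 14 terms.

14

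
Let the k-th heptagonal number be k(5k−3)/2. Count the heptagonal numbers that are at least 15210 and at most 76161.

The n-th heptagonal number is n(5n−3)/2.
Smallest index with value ≥ 15210: n = 79 (giving 15484).
Largest index with value ≤ 76161: n = 174 (giving 75429).
Indices 79 through 174: 96 terms.

96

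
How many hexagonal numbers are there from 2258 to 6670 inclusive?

The n-th hexagonal number is n(2n−1).
Smallest index with value ≥ 2258: n = 34 (giving 2278).
Largest index with value ≤ 6670: n = 58 (giving 6670).
Indices 34 through 58: 25 terms.

25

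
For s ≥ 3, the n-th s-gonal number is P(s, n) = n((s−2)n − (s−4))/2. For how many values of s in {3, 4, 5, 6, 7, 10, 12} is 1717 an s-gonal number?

1

s = 3: P(3, 58) = 1711 and P(3, 59) = 1770; 1717 is not s-gonal.
s = 4: P(4, 41) = 1681 and P(4, 42) = 1764; 1717 is not s-gonal.
s = 5: P(5, 34) = 1717. ✓
s = 6: P(6, 29) = 1653 and P(6, 30) = 1770; 1717 is not s-gonal.
s = 7: P(7, 26) = 1651 and P(7, 27) = 1782; 1717 is not s-gonal.
s = 10: P(10, 21) = 1701 and P(10, 22) = 1870; 1717 is not s-gonal.
s = 12: P(12, 18) = 1548 and P(12, 19) = 1729; 1717 is not s-gonal.
Hits: s ∈ {5} → 1.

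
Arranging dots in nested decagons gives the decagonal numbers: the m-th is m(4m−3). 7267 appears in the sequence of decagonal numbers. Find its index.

Set n(4n−3) = 7267, giving 4n² − 3n − 7267 = 0.
So n = (3 + 341) / 8 = 344/8 = 43.
Check: 43·(4·43 − 3) = 7267. ✓

43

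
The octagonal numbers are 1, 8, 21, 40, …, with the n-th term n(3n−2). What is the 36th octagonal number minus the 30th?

36·(3·36 − 2) = 3816 and 30·(3·30 − 2) = 2640.
Difference: 3816 − 2640 = 1176.

1176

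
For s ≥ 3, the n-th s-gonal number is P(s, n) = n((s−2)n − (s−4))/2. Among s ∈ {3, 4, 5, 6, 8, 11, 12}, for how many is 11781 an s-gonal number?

3

s = 3: P(3, 153) = 11781. ✓
s = 4: P(4, 108) = 11664 and P(4, 109) = 11881; 11781 is not s-gonal.
s = 5: P(5, 88) = 11572 and P(5, 89) = 11837; 11781 is not s-gonal.
s = 6: P(6, 77) = 11781. ✓
s = 8: P(8, 63) = 11781. ✓
s = 11: P(11, 51) = 11526 and P(11, 52) = 11986; 11781 is not s-gonal.
s = 12: P(12, 48) = 11328 and P(12, 49) = 11809; 11781 is not s-gonal.
Hits: s ∈ {3, 6, 8} → 3.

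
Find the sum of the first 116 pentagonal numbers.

787176

Σ i(3i−1)/2 = (3Σi² − Σi) / 2 over i = 1..116.
Σi = 6786 and Σi² = 527046.
(3·527046 − 1·6786) / 2 = 1574352/2 = 787176.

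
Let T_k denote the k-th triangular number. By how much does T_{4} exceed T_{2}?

4·5/2 = 10 and 2·3/2 = 3.
Difference: 10 − 3 = 7.

7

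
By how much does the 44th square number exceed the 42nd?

44² = 1936 and 42² = 1764.
Difference: 1936 − 1764 = 172.

172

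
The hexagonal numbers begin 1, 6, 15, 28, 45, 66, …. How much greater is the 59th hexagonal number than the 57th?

59·(2·59 − 1) = 6903 and 57·(2·57 − 1) = 6441.
Difference: 6903 − 6441 = 462.

462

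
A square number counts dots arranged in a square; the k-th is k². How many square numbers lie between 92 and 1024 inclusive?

The n-th square number is n².
Smallest index with value ≥ 92: n = 10 (giving 100).
Largest index with value ≤ 1024: n = 32 (giving 1024).
Indices 10 through 32: 23 terms.

23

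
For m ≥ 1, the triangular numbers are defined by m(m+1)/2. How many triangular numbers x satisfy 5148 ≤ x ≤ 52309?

222

The n-th triangular number is n(n+1)/2.
Smallest index with value ≥ 5148: n = 101 (giving 5151).
Largest index with value ≤ 52309: n = 322 (giving 52003).
Indices 101 through 322: 222 terms.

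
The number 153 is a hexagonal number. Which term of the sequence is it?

Set n(2n−1) = 153, giving 2n² − n − 153 = 0.
The discriminant is 1 + 8·153 = 1225, and √1225 = 35.
So n = (1 + 35) / 4 = 36/4 = 9.
Check: 9·(2·9 − 1) = 153. ✓

9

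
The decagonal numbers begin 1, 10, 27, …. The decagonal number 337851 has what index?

291

Set n(4n−3) = 337851, giving 4n² − 3n − 337851 = 0.
So n = (3 + 2325) / 8 = 2328/8 = 291.
Check: 291·(4·291 − 3) = 337851. ✓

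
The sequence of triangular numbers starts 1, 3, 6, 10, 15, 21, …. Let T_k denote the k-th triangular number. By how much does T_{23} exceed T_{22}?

Consecutive triangular numbers differ by n: T_{23} − T_{22} = 23.

23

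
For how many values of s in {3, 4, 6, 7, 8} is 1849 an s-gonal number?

s = 3: P(3, 60) = 1830 and P(3, 61) = 1891; 1849 is not s-gonal.
s = 4: P(4, 43) = 1849. ✓
s = 6: P(6, 30) = 1770 and P(6, 31) = 1891; 1849 is not s-gonal.
s = 7: P(7, 27) = 1782 and P(7, 28) = 1918; 1849 is not s-gonal.
s = 8: P(8, 25) = 1825 and P(8, 26) = 1976; 1849 is not s-gonal.
Hits: s ∈ {4} → 1.

1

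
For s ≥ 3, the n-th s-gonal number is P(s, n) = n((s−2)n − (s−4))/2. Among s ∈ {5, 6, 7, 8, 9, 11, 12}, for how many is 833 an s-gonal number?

2

s = 5: P(5, 23) = 782 and P(5, 24) = 852; 833 is not s-gonal.
s = 6: P(6, 20) = 780 and P(6, 21) = 861; 833 is not s-gonal.
s = 7: P(7, 18) = 783 and P(7, 19) = 874; 833 is not s-gonal.
s = 8: P(8, 17) = 833. ✓
s = 9: P(9, 15) = 750 and P(9, 16) = 856; 833 is not s-gonal.
s = 11: P(11, 14) = 833. ✓
s = 12: P(12, 13) = 793 and P(12, 14) = 924; 833 is not s-gonal.
Hits: s ∈ {8, 11} → 2.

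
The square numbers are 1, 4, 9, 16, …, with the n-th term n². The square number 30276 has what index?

We need n² = 30276, so n = √30276 = 174.

174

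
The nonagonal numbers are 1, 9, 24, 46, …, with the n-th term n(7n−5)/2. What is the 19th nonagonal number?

1216

The 19th nonagonal number is n(7n−5)/2 with n = 19.
19·(7·19 − 5)/2 = 19·128/2 = 19·64 = 1216.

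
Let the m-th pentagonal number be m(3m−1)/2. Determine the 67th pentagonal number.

6700

The 67th pentagonal number is n(3n−1)/2 with n = 67.
67·(3·67 − 1)/2 = 67·200/2 = 67·100 = 6700.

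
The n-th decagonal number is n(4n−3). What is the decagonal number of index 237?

223965

The 237th decagonal number is n(4n−3) with n = 237.
237·(4·237 − 3) = 237·945 = 223965.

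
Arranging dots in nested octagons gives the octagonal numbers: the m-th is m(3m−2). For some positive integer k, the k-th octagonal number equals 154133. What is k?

227

Set n(3n−2) = 154133, giving 3n² − 2n − 154133 = 0.
The discriminant is 4 + 12·154133 = 1849600, and √1849600 = 1360.
So n = (2 + 1360) / 6 = 1362/6 = 227.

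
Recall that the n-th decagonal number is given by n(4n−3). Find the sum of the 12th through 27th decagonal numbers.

Σ i(4i−3) = 4Σi² − 3Σi over i = 12..27.
Σi = 378 − 66 = 312 and Σi² = 6930 − 506 = 6424.
4·6424 − 3·312 = 24760.

24760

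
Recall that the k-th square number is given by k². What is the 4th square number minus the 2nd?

12

4² = 16 and 2² = 4.
Difference: 16 − 4 = 12.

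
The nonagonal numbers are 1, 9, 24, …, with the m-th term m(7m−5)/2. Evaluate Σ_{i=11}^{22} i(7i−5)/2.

Σ i(7i−5)/2 = (7Σi² − 5Σi) / 2 over i = 11..22.
Σi = 253 − 55 = 198 and Σi² = 3795 − 385 = 3410.
(7·3410 − 5·198) / 2 = 22880/2 = 11440.

11440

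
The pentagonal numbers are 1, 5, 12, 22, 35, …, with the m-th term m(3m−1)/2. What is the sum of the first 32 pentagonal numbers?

Σ i(3i−1)/2 = (3Σi² − Σi) / 2 over i = 1..32.
Σi = 528 and Σi² = 11440.
(3·11440 − 1·528) / 2 = 33792/2 = 16896.

16896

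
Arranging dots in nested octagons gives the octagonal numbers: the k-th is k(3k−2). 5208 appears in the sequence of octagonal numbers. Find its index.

42

Set n(3n−2) = 5208, giving 3n² − 2n − 5208 = 0.
So n = (2 + 250) / 6 = 252/6 = 42.
Check: 42·(3·42 − 2) = 5208. ✓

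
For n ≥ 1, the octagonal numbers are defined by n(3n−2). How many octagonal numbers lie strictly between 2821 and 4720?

The n-th octagonal number is n(3n−2).
Smallest index with value > 2821: n = 32 (giving 3008).
Largest index with value < 4720: n = 39 (giving 4485).
Indices 32 through 39: 8 terms.

8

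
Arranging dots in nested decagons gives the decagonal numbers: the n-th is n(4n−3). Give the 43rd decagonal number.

7267

The 43rd decagonal number is n(4n−3) with n = 43.
43·(4·43 − 3) = 43·169 = 7267.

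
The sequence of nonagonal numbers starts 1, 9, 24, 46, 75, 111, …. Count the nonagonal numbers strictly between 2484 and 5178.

The n-th nonagonal number is n(7n−5)/2.
Smallest index with value > 2484: n = 28 (giving 2674).
Largest index with value < 5178: n = 38 (giving 4959).
Indices 28 through 38: 11 terms.

11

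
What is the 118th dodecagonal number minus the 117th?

Consecutive dodecagonal numbers differ by 10n − 9: here 10·118 − 9 = 1171.

1171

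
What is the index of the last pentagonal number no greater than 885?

24

Solve n(3n−1)/2 ≤ 885 for integer n.
n = 24 gives 852 ≤ 885, while n = 25 gives 925 > 885; so the answer is index 24.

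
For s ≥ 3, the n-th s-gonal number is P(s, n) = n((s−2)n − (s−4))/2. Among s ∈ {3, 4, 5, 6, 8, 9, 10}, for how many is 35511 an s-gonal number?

s = 3: P(3, 266) = 35511. ✓
s = 4: P(4, 188) = 35344 and P(4, 189) = 35721; 35511 is not s-gonal.
s = 5: P(5, 154) = 35497 and P(5, 155) = 35960; 35511 is not s-gonal.
s = 6: P(6, 133) = 35245 and P(6, 134) = 35778; 35511 is not s-gonal.
s = 8: P(8, 109) = 35425 and P(8, 110) = 36080; 35511 is not s-gonal.
s = 9: P(9, 101) = 35451 and P(9, 102) = 36159; 35511 is not s-gonal.
s = 10: P(10, 94) = 35062 and P(10, 95) = 35815; 35511 is not s-gonal.
Hits: s ∈ {3} → 1.

1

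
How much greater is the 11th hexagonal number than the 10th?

Consecutive hexagonal numbers differ by 4n − 3: here 4·11 − 3 = 41.

41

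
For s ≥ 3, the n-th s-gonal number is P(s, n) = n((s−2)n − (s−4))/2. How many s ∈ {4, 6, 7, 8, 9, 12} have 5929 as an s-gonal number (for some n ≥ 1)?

s = 4: P(4, 77) = 5929. ✓
s = 6: P(6, 54) = 5778 and P(6, 55) = 5995; 5929 is not s-gonal.
s = 7: P(7, 49) = 5929. ✓
s = 8: P(8, 44) = 5720 and P(8, 45) = 5985; 5929 is not s-gonal.
s = 9: P(9, 41) = 5781 and P(9, 42) = 6069; 5929 is not s-gonal.
s = 12: P(12, 34) = 5644 and P(12, 35) = 5985; 5929 is not s-gonal.
Hits: s ∈ {4, 7} → 2.

2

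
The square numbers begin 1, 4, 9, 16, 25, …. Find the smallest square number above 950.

Solve n² > 950 for integer n.
The largest n with value ≤ 950 is 30 (since 900 ≤ 950 < 961), so the first above is n = 31, value 961.

961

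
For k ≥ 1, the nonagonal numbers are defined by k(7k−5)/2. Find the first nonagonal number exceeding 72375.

Solve n(7n−5)/2 > 72375 for integer n.
The largest n with value ≤ 72375 is 144 (since 72216 ≤ 72375 < 73225), so the first above is n = 145, value 73225.

73225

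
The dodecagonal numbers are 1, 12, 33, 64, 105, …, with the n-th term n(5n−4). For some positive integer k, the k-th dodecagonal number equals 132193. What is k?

163

Set n(5n−4) = 132193, giving 5n² − 4n − 132193 = 0.
The discriminant is 16 + 20·132193 = 2643876, and √2643876 = 1626.
So n = (4 + 1626) / 10 = 1630/10 = 163.
Check: 163·(5·163 − 4) = 132193. ✓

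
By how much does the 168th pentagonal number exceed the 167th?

Consecutive pentagonal numbers differ by 3n − 2: here 3·168 − 2 = 502.

502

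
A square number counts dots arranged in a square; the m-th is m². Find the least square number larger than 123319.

123904

Solve n² > 123319 for integer n.
The largest n with value ≤ 123319 is 351 (since 123201 ≤ 123319 < 123904), so the first above is n = 352, value 123904.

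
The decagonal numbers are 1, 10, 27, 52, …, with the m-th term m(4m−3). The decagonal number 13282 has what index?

58

Set n(4n−3) = 13282, giving 4n² − 3n − 13282 = 0.
So n = (3 + 461) / 8 = 464/8 = 58.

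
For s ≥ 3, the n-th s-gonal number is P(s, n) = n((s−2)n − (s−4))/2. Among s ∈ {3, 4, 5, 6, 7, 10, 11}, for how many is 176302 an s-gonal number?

1

s = 3: P(3, 593) = 176121 and P(3, 594) = 176715; 176302 is not s-gonal.
s = 4: P(4, 419) = 175561 and P(4, 420) = 176400; 176302 is not s-gonal.
s = 5: P(5, 343) = 176302. ✓
s = 6: P(6, 297) = 176121 and P(6, 298) = 177310; 176302 is not s-gonal.
s = 7: P(7, 265) = 175165 and P(7, 266) = 176491; 176302 is not s-gonal.
s = 10: P(10, 210) = 175770 and P(10, 211) = 177451; 176302 is not s-gonal.
s = 11: P(11, 198) = 175725 and P(11, 199) = 177508; 176302 is not s-gonal.
Hits: s ∈ {5} → 1.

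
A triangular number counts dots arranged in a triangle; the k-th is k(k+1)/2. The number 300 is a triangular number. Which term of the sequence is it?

Set n(n+1)/2 = 300, giving n² + n − 600 = 0.
The discriminant is 1 + 8·300 = 2401, and √2401 = 49.
So n = (-1 + 49) / 2 = 48/2 = 24.
Check: 24·25/2 = 300. ✓

24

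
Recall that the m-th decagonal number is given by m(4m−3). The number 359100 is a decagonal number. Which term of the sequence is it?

Set n(4n−3) = 359100, giving 4n² − 3n − 359100 = 0.
The discriminant is 9 + 16·359100 = 5745609, and √5745609 = 2397.
So n = (3 + 2397) / 8 = 2400/8 = 300.

300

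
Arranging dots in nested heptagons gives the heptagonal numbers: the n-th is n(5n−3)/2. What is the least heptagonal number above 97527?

97713

Solve n(5n−3)/2 > 97527 for integer n.
The largest n with value ≤ 97527 is 197 (since 96727 ≤ 97527 < 97713), so the first above is n = 198, value 97713.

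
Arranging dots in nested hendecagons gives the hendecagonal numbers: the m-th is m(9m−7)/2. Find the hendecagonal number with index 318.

318·(9·318 − 7)/2 = 318·2855/2 = 453945.

453945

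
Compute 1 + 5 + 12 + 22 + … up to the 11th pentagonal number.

726

Σ i(3i−1)/2 = (3Σi² − Σi) / 2 over i = 1..11.
Σi = 66 and Σi² = 506.
(3·506 − 1·66) / 2 = 1452/2 = 726.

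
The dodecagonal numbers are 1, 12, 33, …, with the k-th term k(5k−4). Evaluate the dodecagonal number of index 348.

604128

The 348th dodecagonal number is n(5n−4) with n = 348.
348·(5·348 − 4) = 348·1736 = 604128.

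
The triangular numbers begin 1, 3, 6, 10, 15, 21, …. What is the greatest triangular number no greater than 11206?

Solve n(n+1)/2 ≤ 11206 for integer n.
n = 149 gives 11175 ≤ 11206, while n = 150 gives 11325 > 11206; so the answer is 11175.

11175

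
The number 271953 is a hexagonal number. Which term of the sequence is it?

369

Set n(2n−1) = 271953, giving 2n² − n − 271953 = 0.
So n = (1 + 1475) / 4 = 1476/4 = 369.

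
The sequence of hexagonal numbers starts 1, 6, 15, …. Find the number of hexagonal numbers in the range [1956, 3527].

11

The n-th hexagonal number is n(2n−1).
Smallest index with value ≥ 1956: n = 32 (giving 2016).
Largest index with value ≤ 3527: n = 42 (giving 3486).
Indices 32 through 42: 11 terms.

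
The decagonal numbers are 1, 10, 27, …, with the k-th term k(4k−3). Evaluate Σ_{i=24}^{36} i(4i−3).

Σ i(4i−3) = 4Σi² − 3Σi over i = 24..36.
Σi = 666 − 276 = 390 and Σi² = 16206 − 4324 = 11882.
4·11882 − 3·390 = 46358.

46358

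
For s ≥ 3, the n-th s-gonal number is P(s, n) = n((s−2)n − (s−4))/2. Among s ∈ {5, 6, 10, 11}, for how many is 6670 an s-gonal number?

1

s = 5: P(5, 66) = 6501 and P(5, 67) = 6700; 6670 is not s-gonal.
s = 6: P(6, 58) = 6670. ✓
s = 10: P(10, 41) = 6601 and P(10, 42) = 6930; 6670 is not s-gonal.
s = 11: P(11, 38) = 6365 and P(11, 39) = 6708; 6670 is not s-gonal.
Hits: s ∈ {6} → 1.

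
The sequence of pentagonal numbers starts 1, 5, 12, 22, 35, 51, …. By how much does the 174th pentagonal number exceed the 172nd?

174·(3·174 − 1)/2 = 45327 and 172·(3·172 − 1)/2 = 44290.
Difference: 45327 − 44290 = 1037.

1037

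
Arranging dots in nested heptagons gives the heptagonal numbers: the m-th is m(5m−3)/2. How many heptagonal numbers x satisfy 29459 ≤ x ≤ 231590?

The n-th heptagonal number is n(5n−3)/2.
Smallest index with value ≥ 29459: n = 109 (giving 29539).
Largest index with value ≤ 231590: n = 304 (giving 230584).
Indices 109 through 304: 196 terms.

196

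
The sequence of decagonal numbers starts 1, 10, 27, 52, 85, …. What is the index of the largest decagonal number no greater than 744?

14

Solve n(4n−3) ≤ 744 for integer n.
n = 14 gives 742 ≤ 744, while n = 15 gives 855 > 744; so the answer is index 14.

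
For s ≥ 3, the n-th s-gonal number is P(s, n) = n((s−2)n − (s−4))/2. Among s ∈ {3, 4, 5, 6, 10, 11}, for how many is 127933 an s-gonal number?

s = 3: P(3, 505) = 127765 and P(3, 506) = 128271; 127933 is not s-gonal.
s = 4: P(4, 357) = 127449 and P(4, 358) = 128164; 127933 is not s-gonal.
s = 5: P(5, 292) = 127750 and P(5, 293) = 128627; 127933 is not s-gonal.
s = 6: P(6, 253) = 127765 and P(6, 254) = 128778; 127933 is not s-gonal.
s = 10: P(10, 179) = 127627 and P(10, 180) = 129060; 127933 is not s-gonal.
s = 11: P(11, 169) = 127933. ✓
Hits: s ∈ {11} → 1.

1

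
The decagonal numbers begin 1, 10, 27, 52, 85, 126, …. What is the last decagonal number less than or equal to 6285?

Solve n(4n−3) ≤ 6285 for integer n.
n = 40 gives 6280 ≤ 6285, while n = 41 gives 6601 > 6285; so the answer is 6280.

6280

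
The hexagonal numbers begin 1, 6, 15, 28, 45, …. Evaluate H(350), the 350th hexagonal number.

244650

The 350th hexagonal number is n(2n−1) with n = 350.
350·(2·350 − 1) = 350·699 = 244650.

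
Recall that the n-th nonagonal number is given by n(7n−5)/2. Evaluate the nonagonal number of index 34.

34·(7·34 − 5)/2 = 34·233/2 = 3961.

3961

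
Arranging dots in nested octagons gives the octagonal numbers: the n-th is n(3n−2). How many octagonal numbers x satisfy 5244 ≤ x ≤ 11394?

The n-th octagonal number is n(3n−2).
Smallest index with value ≥ 5244: n = 43 (giving 5461).
Largest index with value ≤ 11394: n = 61 (giving 11041).
Indices 43 through 61: 19 terms.

19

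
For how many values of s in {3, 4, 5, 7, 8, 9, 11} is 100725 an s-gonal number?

2

s = 3: P(3, 448) = 100576 and P(3, 449) = 101025; 100725 is not s-gonal.
s = 4: P(4, 317) = 100489 and P(4, 318) = 101124; 100725 is not s-gonal.
s = 5: P(5, 259) = 100492 and P(5, 260) = 101270; 100725 is not s-gonal.
s = 7: P(7, 201) = 100701 and P(7, 202) = 101707; 100725 is not s-gonal.
s = 8: P(8, 183) = 100101 and P(8, 184) = 101200; 100725 is not s-gonal.
s = 9: P(9, 170) = 100725. ✓
s = 11: P(11, 150) = 100725. ✓
Hits: s ∈ {9, 11} → 2.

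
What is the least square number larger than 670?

Solve n² > 670 for integer n.
The largest n with value ≤ 670 is 25 (since 625 ≤ 670 < 676), so the first above is n = 26, value 676.

676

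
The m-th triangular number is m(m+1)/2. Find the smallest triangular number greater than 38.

45

Solve n(n+1)/2 > 38 for integer n.
The largest n with value ≤ 38 is 8 (since 36 ≤ 38 < 45), so the first above is n = 9, value 45.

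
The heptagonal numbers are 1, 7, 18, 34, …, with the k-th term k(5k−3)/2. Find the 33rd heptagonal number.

2673

The 33rd heptagonal number is n(5n−3)/2 with n = 33.
33·(5·33 − 3)/2 = 33·162/2 = 33·81 = 2673.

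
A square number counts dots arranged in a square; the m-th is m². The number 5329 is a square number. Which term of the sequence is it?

We need n² = 5329, so n = √5329 = 73.
Check: 73² = 5329. ✓

73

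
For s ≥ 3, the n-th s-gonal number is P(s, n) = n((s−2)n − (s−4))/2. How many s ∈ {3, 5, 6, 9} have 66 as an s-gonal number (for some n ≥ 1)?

2

s = 3: P(3, 11) = 66. ✓
s = 5: P(5, 6) = 51 and P(5, 7) = 70; 66 is not s-gonal.
s = 6: P(6, 6) = 66. ✓
s = 9: P(9, 4) = 46 and P(9, 5) = 75; 66 is not s-gonal.
Hits: s ∈ {3, 6} → 2.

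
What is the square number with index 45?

The 45th square number is n² with n = 45.
45² = 2025.

2025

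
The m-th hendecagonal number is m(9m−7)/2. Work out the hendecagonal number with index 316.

448246

The 316th hendecagonal number is n(9n−7)/2 with n = 316.
316·(9·316 − 7)/2 = 316·2837/2 = 448246.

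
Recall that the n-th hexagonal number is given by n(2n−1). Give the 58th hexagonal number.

6670

The 58th hexagonal number is n(2n−1) with n = 58.
58·(2·58 − 1) = 58·115 = 6670.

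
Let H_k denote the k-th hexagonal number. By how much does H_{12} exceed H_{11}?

Consecutive hexagonal numbers differ by 4n − 3: here 4·12 − 3 = 45.

45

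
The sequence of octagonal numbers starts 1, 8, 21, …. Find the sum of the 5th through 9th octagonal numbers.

Σ i(3i−2) = 3Σi² − 2Σi over i = 5..9.
Σi = 45 − 10 = 35 and Σi² = 285 − 30 = 255.
3·255 − 2·35 = 695.

695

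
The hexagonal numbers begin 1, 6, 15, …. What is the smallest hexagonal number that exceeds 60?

Solve n(2n−1) > 60 for integer n.
The largest n with value ≤ 60 is 5 (since 45 ≤ 60 < 66), so the first above is n = 6, value 66.

66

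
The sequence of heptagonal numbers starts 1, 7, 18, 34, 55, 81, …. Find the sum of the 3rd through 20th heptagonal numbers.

6852

Σ i(5i−3)/2 = (5Σi² − 3Σi) / 2 over i = 3..20.
Σi = 210 − 3 = 207 and Σi² = 2870 − 5 = 2865.
(5·2865 − 3·207) / 2 = 13704/2 = 6852.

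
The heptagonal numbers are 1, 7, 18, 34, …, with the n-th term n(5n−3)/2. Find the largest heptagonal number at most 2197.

2059

Solve n(5n−3)/2 ≤ 2197 for integer n.
n = 29 gives 2059 ≤ 2197, while n = 30 gives 2205 > 2197; so the answer is 2059.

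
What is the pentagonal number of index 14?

14·(3·14 − 1)/2 = 14·41/2 = 287.

287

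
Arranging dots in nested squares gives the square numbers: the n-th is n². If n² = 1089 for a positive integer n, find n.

We need n² = 1089, so n = √1089 = 33.
Check: 33² = 1089. ✓

33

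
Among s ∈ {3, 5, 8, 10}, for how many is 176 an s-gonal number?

s = 3: P(3, 18) = 171 and P(3, 19) = 190; 176 is not s-gonal.
s = 5: P(5, 11) = 176. ✓
s = 8: P(8, 8) = 176. ✓
s = 10: P(10, 7) = 175 and P(10, 8) = 232; 176 is not s-gonal.
Hits: s ∈ {5, 8} → 2.

2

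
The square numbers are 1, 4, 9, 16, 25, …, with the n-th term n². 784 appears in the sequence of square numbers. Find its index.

We need n² = 784, so n = √784 = 28.

28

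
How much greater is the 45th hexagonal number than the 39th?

45·(2·45 − 1) = 4005 and 39·(2·39 − 1) = 3003.
Difference: 4005 − 3003 = 1002.

1002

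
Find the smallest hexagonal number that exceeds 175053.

Solve n(2n−1) > 175053 for integer n.
The largest n with value ≤ 175053 is 296 (since 174936 ≤ 175053 < 176121), so the first above is n = 297, value 176121.

176121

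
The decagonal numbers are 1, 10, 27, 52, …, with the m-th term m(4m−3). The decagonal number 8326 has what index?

Set n(4n−3) = 8326, giving 4n² − 3n − 8326 = 0.
The discriminant is 9 + 16·8326 = 133225, and √133225 = 365.
So n = (3 + 365) / 8 = 368/8 = 46.

46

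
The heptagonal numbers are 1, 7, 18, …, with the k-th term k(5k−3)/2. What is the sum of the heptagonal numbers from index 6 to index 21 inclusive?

Σ i(5i−3)/2 = (5Σi² − 3Σi) / 2 over i = 6..21.
Σi = 231 − 15 = 216 and Σi² = 3311 − 55 = 3256.
(5·3256 − 3·216) / 2 = 15632/2 = 7816.

7816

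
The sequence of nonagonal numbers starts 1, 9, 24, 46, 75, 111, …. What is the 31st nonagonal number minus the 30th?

211

Consecutive nonagonal numbers differ by 7n − 6: here 7·31 − 6 = 211.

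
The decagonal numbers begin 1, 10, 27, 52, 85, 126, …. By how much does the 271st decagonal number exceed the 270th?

Consecutive decagonal numbers differ by 8n − 7: here 8·271 − 7 = 2161.

2161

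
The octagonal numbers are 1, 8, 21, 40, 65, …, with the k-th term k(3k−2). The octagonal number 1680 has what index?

Set n(3n−2) = 1680, giving 3n² − 2n − 1680 = 0.
The discriminant is 4 + 12·1680 = 20164, and √20164 = 142.
So n = (2 + 142) / 6 = 144/6 = 24.

24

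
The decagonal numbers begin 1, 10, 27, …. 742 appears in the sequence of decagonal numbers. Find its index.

14

Set n(4n−3) = 742, giving 4n² − 3n − 742 = 0.
The discriminant is 9 + 16·742 = 11881, and √11881 = 109.
So n = (3 + 109) / 8 = 112/8 = 14.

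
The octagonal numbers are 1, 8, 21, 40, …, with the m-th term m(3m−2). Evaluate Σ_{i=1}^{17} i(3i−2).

Σ i(3i−2) = 3Σi² − 2Σi over i = 1..17.
Σi = 153 and Σi² = 1785.
3·1785 − 2·153 = 5049.

5049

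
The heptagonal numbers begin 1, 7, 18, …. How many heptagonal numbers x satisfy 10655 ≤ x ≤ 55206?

The n-th heptagonal number is n(5n−3)/2.
Smallest index with value ≥ 10655: n = 66 (giving 10791).
Largest index with value ≤ 55206: n = 148 (giving 54538).
Indices 66 through 148: 83 terms.

83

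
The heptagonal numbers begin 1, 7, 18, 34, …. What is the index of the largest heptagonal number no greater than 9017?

60

Solve n(5n−3)/2 ≤ 9017 for integer n.
n = 60 gives 8910 ≤ 9017, while n = 61 gives 9211 > 9017; so the answer is index 60.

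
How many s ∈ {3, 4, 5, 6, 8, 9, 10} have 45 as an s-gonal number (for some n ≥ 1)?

2

s = 3: P(3, 9) = 45. ✓
s = 4: P(4, 6) = 36 and P(4, 7) = 49; 45 is not s-gonal.
s = 5: P(5, 5) = 35 and P(5, 6) = 51; 45 is not s-gonal.
s = 6: P(6, 5) = 45. ✓
s = 8: P(8, 4) = 40 and P(8, 5) = 65; 45 is not s-gonal.
s = 9: P(9, 3) = 24 and P(9, 4) = 46; 45 is not s-gonal.
s = 10: P(10, 3) = 27 and P(10, 4) = 52; 45 is not s-gonal.
Hits: s ∈ {3, 6} → 2.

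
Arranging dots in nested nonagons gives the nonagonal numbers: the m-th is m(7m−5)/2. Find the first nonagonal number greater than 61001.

61579

Solve n(7n−5)/2 > 61001 for integer n.
The largest n with value ≤ 61001 is 132 (since 60654 ≤ 61001 < 61579), so the first above is n = 133, value 61579.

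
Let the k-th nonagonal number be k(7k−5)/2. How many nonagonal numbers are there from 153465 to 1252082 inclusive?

389

The n-th nonagonal number is n(7n−5)/2.
Smallest index with value ≥ 153465: n = 210 (giving 153825).
Largest index with value ≤ 1252082: n = 598 (giving 1250119).
Indices 210 through 598: 389 terms.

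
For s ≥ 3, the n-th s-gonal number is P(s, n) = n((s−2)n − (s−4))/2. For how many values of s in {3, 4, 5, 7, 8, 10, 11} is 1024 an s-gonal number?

s = 3: P(3, 44) = 990 and P(3, 45) = 1035; 1024 is not s-gonal.
s = 4: P(4, 32) = 1024. ✓
s = 5: P(5, 26) = 1001 and P(5, 27) = 1080; 1024 is not s-gonal.
s = 7: P(7, 20) = 970 and P(7, 21) = 1071; 1024 is not s-gonal.
s = 8: P(8, 18) = 936 and P(8, 19) = 1045; 1024 is not s-gonal.
s = 10: P(10, 16) = 976 and P(10, 17) = 1105; 1024 is not s-gonal.
s = 11: P(11, 15) = 960 and P(11, 16) = 1096; 1024 is not s-gonal.
Hits: s ∈ {4} → 1.

1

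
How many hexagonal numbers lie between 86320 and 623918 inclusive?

The n-th hexagonal number is n(2n−1).
Smallest index with value ≥ 86320: n = 208 (giving 86320).
Largest index with value ≤ 623918: n = 558 (giving 622170).
Indices 208 through 558: 351 terms.

351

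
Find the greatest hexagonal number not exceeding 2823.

2701

Solve n(2n−1) ≤ 2823 for integer n.
n = 37 gives 2701 ≤ 2823, while n = 38 gives 2850 > 2823; so the answer is 2701.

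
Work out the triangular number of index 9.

The 9th triangular number is n(n+1)/2 with n = 9.
9·10/2 = 90/2 = 45.

45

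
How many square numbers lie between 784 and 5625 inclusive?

48

The n-th square number is n².
Smallest index with value ≥ 784: n = 28 (giving 784).
Largest index with value ≤ 5625: n = 75 (giving 5625).
Indices 28 through 75: 48 terms.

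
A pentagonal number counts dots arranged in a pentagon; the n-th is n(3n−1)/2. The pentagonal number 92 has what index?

Set n(3n−1)/2 = 92, giving 3n² − n − 184 = 0.
The discriminant is 1 + 24·92 = 2209, and √2209 = 47.
So n = (1 + 47) / 6 = 48/6 = 8.

8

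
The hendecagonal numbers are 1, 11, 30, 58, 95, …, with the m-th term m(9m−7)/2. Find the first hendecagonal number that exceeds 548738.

Solve n(9n−7)/2 > 548738 for integer n.
The largest n with value ≤ 548738 is 349 (since 546883 ≤ 548738 < 550025), so the first above is n = 350, value 550025.

550025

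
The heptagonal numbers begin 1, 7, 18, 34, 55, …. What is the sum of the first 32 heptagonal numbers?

Σ i(5i−3)/2 = (5Σi² − 3Σi) / 2 over i = 1..32.
Σi = 528 and Σi² = 11440.
(5·11440 − 3·528) / 2 = 55616/2 = 27808.

27808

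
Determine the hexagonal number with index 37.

The 37th hexagonal number is n(2n−1) with n = 37.
37·(2·37 − 1) = 37·73 = 2701.

2701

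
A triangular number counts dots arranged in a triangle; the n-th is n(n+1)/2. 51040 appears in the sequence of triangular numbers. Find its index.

Set n(n+1)/2 = 51040, giving n² + n − 102080 = 0.
The discriminant is 1 + 8·51040 = 408321, and √408321 = 639.
So n = (-1 + 639) / 2 = 638/2 = 319.

319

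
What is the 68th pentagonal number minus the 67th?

Consecutive pentagonal numbers differ by 3n − 2: here 3·68 − 2 = 202.

202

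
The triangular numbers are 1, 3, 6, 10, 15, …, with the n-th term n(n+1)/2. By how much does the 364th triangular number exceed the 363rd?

Consecutive triangular numbers differ by n: T_{364} − T_{363} = 364.

364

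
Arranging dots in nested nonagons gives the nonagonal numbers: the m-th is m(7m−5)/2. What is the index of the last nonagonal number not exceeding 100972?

Solve n(7n−5)/2 ≤ 100972 for integer n.
n = 170 gives 100725 ≤ 100972, while n = 171 gives 101916 > 100972; so the answer is index 170.

170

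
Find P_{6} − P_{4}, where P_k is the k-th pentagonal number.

6·(3·6 − 1)/2 = 51 and 4·(3·4 − 1)/2 = 22.
Difference: 51 − 22 = 29.

29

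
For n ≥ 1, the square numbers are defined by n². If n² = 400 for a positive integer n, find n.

We need n² = 400, so n = √400 = 20.
Check: 20² = 400. ✓

20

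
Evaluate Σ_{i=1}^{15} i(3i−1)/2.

Σ i(3i−1)/2 = (3Σi² − Σi) / 2 over i = 1..15.
Σi = 120 and Σi² = 1240.
(3·1240 − 1·120) / 2 = 3600/2 = 1800.

1800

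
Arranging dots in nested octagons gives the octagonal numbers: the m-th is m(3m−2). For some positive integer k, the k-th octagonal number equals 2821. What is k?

31

Set n(3n−2) = 2821, giving 3n² − 2n − 2821 = 0.
The discriminant is 4 + 12·2821 = 33856, and √33856 = 184.
So n = (2 + 184) / 6 = 186/6 = 31.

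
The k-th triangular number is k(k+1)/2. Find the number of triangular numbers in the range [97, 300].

11

The n-th triangular number is n(n+1)/2.
Smallest index with value ≥ 97: n = 14 (giving 105).
Largest index with value ≤ 300: n = 24 (giving 300).
Indices 14 through 24: 11 terms.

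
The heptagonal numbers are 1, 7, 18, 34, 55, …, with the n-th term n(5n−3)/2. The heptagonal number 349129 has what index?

374

Set n(5n−3)/2 = 349129, giving 5n² − 3n − 698258 = 0.
The discriminant is 9 + 40·349129 = 13965169, and √13965169 = 3737.
So n = (3 + 3737) / 10 = 3740/10 = 374.
Check: 374·(5·374 − 3)/2 = 349129. ✓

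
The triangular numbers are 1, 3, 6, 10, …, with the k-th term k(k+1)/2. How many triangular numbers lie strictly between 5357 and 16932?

80

The n-th triangular number is n(n+1)/2.
Smallest index with value > 5357: n = 104 (giving 5460).
Largest index with value < 16932: n = 183 (giving 16836).
Indices 104 through 183: 80 terms.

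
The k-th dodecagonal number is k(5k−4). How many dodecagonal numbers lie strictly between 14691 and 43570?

The n-th dodecagonal number is n(5n−4).
Smallest index with value > 14691: n = 55 (giving 14905).
Largest index with value < 43570: n = 93 (giving 42873).
Indices 55 through 93: 39 terms.

39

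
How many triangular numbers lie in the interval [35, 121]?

The n-th triangular number is n(n+1)/2.
Smallest index with value ≥ 35: n = 8 (giving 36).
Largest index with value ≤ 121: n = 15 (giving 120).
Indices 8 through 15: 8 terms.

8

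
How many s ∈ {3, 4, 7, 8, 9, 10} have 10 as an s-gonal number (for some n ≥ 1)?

2

s = 3: P(3, 4) = 10. ✓
s = 4: P(4, 3) = 9 and P(4, 4) = 16; 10 is not s-gonal.
s = 7: P(7, 2) = 7 and P(7, 3) = 18; 10 is not s-gonal.
s = 8: P(8, 2) = 8 and P(8, 3) = 21; 10 is not s-gonal.
s = 9: P(9, 2) = 9 and P(9, 3) = 24; 10 is not s-gonal.
s = 10: P(10, 2) = 10. ✓
Hits: s ∈ {3, 10} → 2.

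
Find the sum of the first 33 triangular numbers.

Σ i(i+1)/2 = (Σi² + Σi) / 2 over i = 1..33.
Σi = 561 and Σi² = 12529.
(1·12529 + 1·561) / 2 = 13090/2 = 6545.

6545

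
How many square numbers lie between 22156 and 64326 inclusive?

105

The n-th square number is n².
Smallest index with value ≥ 22156: n = 149 (giving 22201).
Largest index with value ≤ 64326: n = 253 (giving 64009).
Indices 149 through 253: 105 terms.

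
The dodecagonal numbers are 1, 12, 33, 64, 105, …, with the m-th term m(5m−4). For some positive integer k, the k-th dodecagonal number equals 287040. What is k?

240

Set n(5n−4) = 287040, giving 5n² − 4n − 287040 = 0.
The discriminant is 16 + 20·287040 = 5740816, and √5740816 = 2396.
So n = (4 + 2396) / 10 = 2400/10 = 240.
Check: 240·(5·240 − 4) = 287040. ✓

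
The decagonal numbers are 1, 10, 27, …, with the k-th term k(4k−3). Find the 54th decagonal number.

11502

The 54th decagonal number is n(4n−3) with n = 54.
54·(4·54 − 3) = 54·213 = 11502.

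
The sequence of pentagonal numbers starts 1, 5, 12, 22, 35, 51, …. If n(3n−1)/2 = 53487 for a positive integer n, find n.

Set n(3n−1)/2 = 53487, giving 3n² − n − 106974 = 0.
The discriminant is 1 + 24·53487 = 1283689, and √1283689 = 1133.
So n = (1 + 1133) / 6 = 1134/6 = 189.
Check: 189·(3·189 − 1)/2 = 53487. ✓

189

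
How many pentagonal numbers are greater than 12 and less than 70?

The n-th pentagonal number is n(3n−1)/2.
Smallest index with value > 12: n = 4 (giving 22).
Largest index with value < 70: n = 6 (giving 51).
Indices 4 through 6: 3 terms.

3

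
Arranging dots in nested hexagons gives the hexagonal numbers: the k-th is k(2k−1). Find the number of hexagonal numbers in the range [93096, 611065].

The n-th hexagonal number is n(2n−1).
Smallest index with value ≥ 93096: n = 216 (giving 93096).
Largest index with value ≤ 611065: n = 553 (giving 611065).
Indices 216 through 553: 338 terms.

338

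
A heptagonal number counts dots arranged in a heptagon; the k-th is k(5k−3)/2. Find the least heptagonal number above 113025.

113103

Solve n(5n−3)/2 > 113025 for integer n.
The largest n with value ≤ 113025 is 212 (since 112042 ≤ 113025 < 113103), so the first above is n = 213, value 113103.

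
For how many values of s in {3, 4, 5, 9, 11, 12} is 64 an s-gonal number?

s = 3: P(3, 10) = 55 and P(3, 11) = 66; 64 is not s-gonal.
s = 4: P(4, 8) = 64. ✓
s = 5: P(5, 6) = 51 and P(5, 7) = 70; 64 is not s-gonal.
s = 9: P(9, 4) = 46 and P(9, 5) = 75; 64 is not s-gonal.
s = 11: P(11, 4) = 58 and P(11, 5) = 95; 64 is not s-gonal.
s = 12: P(12, 4) = 64. ✓
Hits: s ∈ {4, 12} → 2.

2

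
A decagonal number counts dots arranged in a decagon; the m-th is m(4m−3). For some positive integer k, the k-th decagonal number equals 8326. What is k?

46

Set n(4n−3) = 8326, giving 4n² − 3n − 8326 = 0.
The discriminant is 9 + 16·8326 = 133225, and √133225 = 365.
So n = (3 + 365) / 8 = 368/8 = 46.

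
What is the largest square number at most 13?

Solve n² ≤ 13 for integer n.
n = 3 gives 9 ≤ 13, while n = 4 gives 16 > 13; so the answer is 9.

9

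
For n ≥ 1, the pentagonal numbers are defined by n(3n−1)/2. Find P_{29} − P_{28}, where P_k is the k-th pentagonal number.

Consecutive pentagonal numbers differ by 3n − 2: here 3·29 − 2 = 85.

85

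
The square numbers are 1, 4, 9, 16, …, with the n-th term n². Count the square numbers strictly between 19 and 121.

The n-th square number is n².
Smallest index with value > 19: n = 5 (giving 25).
Largest index with value < 121: n = 10 (giving 100).
Indices 5 through 10: 6 terms.

6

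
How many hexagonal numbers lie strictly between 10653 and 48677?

83

The n-th hexagonal number is n(2n−1).
Smallest index with value > 10653: n = 74 (giving 10878).
Largest index with value < 48677: n = 156 (giving 48516).
Indices 74 through 156: 83 terms.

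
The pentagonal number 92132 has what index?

248

Set n(3n−1)/2 = 92132, giving 3n² − n − 184264 = 0.
The discriminant is 1 + 24·92132 = 2211169, and √2211169 = 1487.
So n = (1 + 1487) / 6 = 1488/6 = 248.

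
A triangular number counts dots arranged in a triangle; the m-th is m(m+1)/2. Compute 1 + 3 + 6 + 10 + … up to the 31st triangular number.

Σ i(i+1)/2 = (Σi² + Σi) / 2 over i = 1..31.
Σi = 496 and Σi² = 10416.
(1·10416 + 1·496) / 2 = 10912/2 = 5456.

5456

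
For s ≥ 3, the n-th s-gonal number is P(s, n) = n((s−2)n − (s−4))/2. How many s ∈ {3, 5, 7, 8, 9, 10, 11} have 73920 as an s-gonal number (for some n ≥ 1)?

s = 3: P(3, 384) = 73920. ✓
s = 5: P(5, 222) = 73815 and P(5, 223) = 74482; 73920 is not s-gonal.
s = 7: P(7, 172) = 73702 and P(7, 173) = 74563; 73920 is not s-gonal.
s = 8: P(8, 157) = 73633 and P(8, 158) = 74576; 73920 is not s-gonal.
s = 9: P(9, 145) = 73225 and P(9, 146) = 74241; 73920 is not s-gonal.
s = 10: P(10, 136) = 73576 and P(10, 137) = 74665; 73920 is not s-gonal.
s = 11: P(11, 128) = 73280 and P(11, 129) = 74433; 73920 is not s-gonal.
Hits: s ∈ {3} → 1.

1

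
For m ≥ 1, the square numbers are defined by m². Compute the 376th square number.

The 376th square number is n² with n = 376.
376² = 141376.

141376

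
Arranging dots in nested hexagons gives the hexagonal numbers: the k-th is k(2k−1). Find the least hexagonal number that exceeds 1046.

1128

Solve n(2n−1) > 1046 for integer n.
The largest n with value ≤ 1046 is 23 (since 1035 ≤ 1046 < 1128), so the first above is n = 24, value 1128.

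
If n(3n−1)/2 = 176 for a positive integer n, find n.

Set n(3n−1)/2 = 176, giving 3n² − n − 352 = 0.
The discriminant is 1 + 24·176 = 4225, and √4225 = 65.
So n = (1 + 65) / 6 = 66/6 = 11.
Check: 11·(3·11 − 1)/2 = 176. ✓

11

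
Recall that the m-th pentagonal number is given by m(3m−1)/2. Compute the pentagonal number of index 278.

115787

The 278th pentagonal number is n(3n−1)/2 with n = 278.
278·(3·278 − 1)/2 = 278·833/2 = 115787.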